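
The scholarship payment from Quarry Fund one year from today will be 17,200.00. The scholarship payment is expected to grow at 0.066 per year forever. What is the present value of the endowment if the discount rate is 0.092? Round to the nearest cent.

661538.46

Growing perpetuity: P = D₁ / (r − g) = 17,200.0000 / (0.092 − 0.066) = 661,538.46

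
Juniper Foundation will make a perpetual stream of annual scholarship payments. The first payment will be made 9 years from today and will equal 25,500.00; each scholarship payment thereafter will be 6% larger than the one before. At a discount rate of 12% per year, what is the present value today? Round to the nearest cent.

171650.37

Value at end of year 8: C₁ / (r − g) = 25,500.00 / (0.12 − 0.06) = 425,000.0000
Discount to today: PV = 425,000.0000 / (1 + 0.12)^8 = 425,000.0000 / 2.475963 = 171,650.37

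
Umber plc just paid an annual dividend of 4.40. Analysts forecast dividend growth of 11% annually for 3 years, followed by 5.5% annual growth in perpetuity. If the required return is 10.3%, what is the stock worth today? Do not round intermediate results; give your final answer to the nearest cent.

D_1 = 4.88400
D_2 = 5.42124
D_3 = 6.01758
Terminal value at year 3: TV = D_3×(1+g_2)/(r−g_2) = 6.34854/0.048 = 132.26131
P_0 = D_1/(1+r)^1 + D_2/(1+r)^2 + D_3/(1+r)^3 + TV/(1+r)^3
    = 4.42792 + 4.45602 + 4.48430 + 98.56127 = 111.92952

111.93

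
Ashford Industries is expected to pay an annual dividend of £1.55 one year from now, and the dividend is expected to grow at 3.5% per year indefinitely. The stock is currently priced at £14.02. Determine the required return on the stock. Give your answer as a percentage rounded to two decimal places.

P = D₁/(r − g) ⇒ r = D₁/P + g = £1.5500/£14.02 + 0.035 = 0.110556 + 0.035 = 0.145556

14.56%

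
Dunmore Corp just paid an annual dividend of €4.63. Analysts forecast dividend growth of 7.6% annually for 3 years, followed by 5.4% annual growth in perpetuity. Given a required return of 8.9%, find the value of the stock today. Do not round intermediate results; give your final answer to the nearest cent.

D_1 = 4.98188
D_2 = 5.36050
D_3 = 5.76790
Terminal value at year 3: TV = D_3×(1+g_2)/(r−g_2) = 6.07937/0.035 = 173.69622
P_0 = D_1/(1+r)^1 + D_2/(1+r)^2 + D_3/(1+r)^3 + TV/(1+r)^3
    = 4.57473 + 4.52012 + 4.46616 + 134.49518 = 148.05619

€148.06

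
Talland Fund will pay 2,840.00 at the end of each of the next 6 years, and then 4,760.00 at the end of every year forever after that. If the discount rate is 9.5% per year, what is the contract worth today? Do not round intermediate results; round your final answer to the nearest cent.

PV of 6-year annuity: 2,840.00 × [1 − (1+0.095)^−6] / 0.095 = 12552.30407
Perpetuity value at year 6: 4,760.00 / 0.095 = 50105.26316
PV of perpetuity: 50105.26316 / (1+0.095)^6 = 29066.89437
Total PV = 12552.30407 + 29066.89437 = 41619.19844

41619.20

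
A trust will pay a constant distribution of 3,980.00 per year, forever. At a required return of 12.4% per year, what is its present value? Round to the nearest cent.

Level perpetuity: PV = C / r = 3,980.00 / 0.124 = 32,096.77

32096.77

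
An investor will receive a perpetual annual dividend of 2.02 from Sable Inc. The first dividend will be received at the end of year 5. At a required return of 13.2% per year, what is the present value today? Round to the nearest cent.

Value at end of year 4: C / r = 2.02 / 0.132 = 15.3030
Discount to today: PV = 15.3030 / (1 + 0.132)^4 = 15.3030 / 1.642047 = 9.32

9.32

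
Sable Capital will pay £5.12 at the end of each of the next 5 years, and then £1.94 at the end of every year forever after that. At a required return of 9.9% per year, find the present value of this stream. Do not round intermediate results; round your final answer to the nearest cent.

£31.68

PV of 5-year annuity: £5.12 × [1 − (1+0.099)^−5] / 0.099 = 19.45851
Perpetuity value at year 5: £1.94 / 0.099 = 19.59596
PV of perpetuity: 19.59596 / (1+0.099)^5 = 12.22301
Total PV = 19.45851 + 12.22301 = 31.68152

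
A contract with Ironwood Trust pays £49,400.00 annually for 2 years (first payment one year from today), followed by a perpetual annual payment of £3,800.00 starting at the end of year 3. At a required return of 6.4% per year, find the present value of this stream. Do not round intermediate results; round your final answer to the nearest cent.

£142511.41

PV of 2-year annuity: £49,400.00 × [1 − (1+0.064)^−2] / 0.064 = 90064.44683
Perpetuity value at year 2: £3,800.00 / 0.064 = 59375.00000
PV of perpetuity: 59375.00000 / (1+0.064)^2 = 52446.96563
Total PV = 90064.44683 + 52446.96563 = 142511.41246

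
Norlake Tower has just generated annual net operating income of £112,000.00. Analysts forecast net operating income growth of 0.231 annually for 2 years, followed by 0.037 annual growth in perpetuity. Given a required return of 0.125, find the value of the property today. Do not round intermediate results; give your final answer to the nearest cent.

£1836900.69

D_1 = 137872.00000
D_2 = 169720.43200
Terminal value at year 2: TV = D_2×(1+g_2)/(r−g_2) = 176000.08798/0.088 = 2000000.99982
P_0 = D_1/(1+r)^1 + D_2/(1+r)^2 + TV/(1+r)^2
    = 122552.88889 + 134100.09442 + 1580247.70356 = 1836900.68687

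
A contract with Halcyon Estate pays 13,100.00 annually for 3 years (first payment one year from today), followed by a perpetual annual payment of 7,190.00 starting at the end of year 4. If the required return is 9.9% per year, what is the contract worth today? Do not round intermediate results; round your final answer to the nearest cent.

87349.47

PV of 3-year annuity: 13,100.00 × [1 − (1+0.099)^−3] / 0.099 = 32635.20001
Perpetuity value at year 3: 7,190.00 / 0.099 = 72626.26263
PV of perpetuity: 72626.26263 / (1+0.099)^3 = 54714.27117
Total PV = 32635.20001 + 54714.27117 = 87349.47118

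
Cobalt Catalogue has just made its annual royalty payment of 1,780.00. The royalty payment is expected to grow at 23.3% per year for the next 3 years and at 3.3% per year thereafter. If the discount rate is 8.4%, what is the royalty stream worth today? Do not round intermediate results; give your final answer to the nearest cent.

D_1 = 2194.74000
D_2 = 2706.11442
D_3 = 3336.63908
Terminal value at year 3: TV = D_3×(1+g_2)/(r−g_2) = 3446.74817/0.051 = 67583.29744
P_0 = D_1/(1+r)^1 + D_2/(1+r)^2 + D_3/(1+r)^3 + TV/(1+r)^3
    = 2024.66790 + 2302.96634 + 2619.51799 + 53058.08008 = 60005.23232

60005.23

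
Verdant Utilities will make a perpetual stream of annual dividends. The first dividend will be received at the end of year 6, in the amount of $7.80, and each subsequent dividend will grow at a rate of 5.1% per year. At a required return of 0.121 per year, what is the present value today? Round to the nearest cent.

$62.95

Value at end of year 5: C₁ / (r − g) = $7.80 / (0.121 − 0.051) = $111.4286
Discount to today: PV = $111.4286 / (1 + 0.121)^5 = $111.4286 / 1.770223 = $62.95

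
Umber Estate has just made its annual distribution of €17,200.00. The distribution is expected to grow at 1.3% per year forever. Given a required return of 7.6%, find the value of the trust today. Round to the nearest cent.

D₁ = D₀ × (1 + g) = €17,200.00 × 1.013 = €17,423.6000
Growing perpetuity: P = D₁ / (r − g) = €17,423.6000 / (0.076 − 0.013) = €276,565.08

€276565.08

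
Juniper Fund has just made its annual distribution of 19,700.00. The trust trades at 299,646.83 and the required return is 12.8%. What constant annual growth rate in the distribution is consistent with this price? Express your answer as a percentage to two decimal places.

5.84%

P = D₀(1+g)/(r−g) ⇒ P(r−g) = D₀(1+g) ⇒ g(P+D₀) = P·r − D₀
g = (P·r − D₀)/(P + D₀) = (299,646.83×0.128 − 19,700.00) / (299,646.83 + 19,700.00) = 0.058415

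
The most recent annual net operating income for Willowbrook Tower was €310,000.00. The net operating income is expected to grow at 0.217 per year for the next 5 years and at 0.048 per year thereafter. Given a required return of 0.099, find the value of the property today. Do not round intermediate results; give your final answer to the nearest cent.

D_1 = 377270.00000
D_2 = 459137.59000
D_3 = 558770.44703
D_4 = 680023.63404
D_5 = 827588.76262
Terminal value at year 5: TV = D_5×(1+g_2)/(r−g_2) = 867313.02323/0.051 = 17006137.71033
P_0 = D_1/(1+r)^1 + D_2/(1+r)^2 + D_3/(1+r)^3 + D_4/(1+r)^4 + D_5/(1+r)^5 + TV/(1+r)^5
    = 343284.80437 + 380143.40939 + 420959.53523 + 466158.10226 + 516209.65464 + 10607602.31491 = 12734357.82079

€12734357.82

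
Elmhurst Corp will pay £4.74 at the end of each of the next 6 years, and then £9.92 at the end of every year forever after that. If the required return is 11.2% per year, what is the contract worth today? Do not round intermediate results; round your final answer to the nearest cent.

£66.78

PV of 6-year annuity: £4.74 × [1 − (1+0.112)^−6] / 0.112 = 19.93774
Perpetuity value at year 6: £9.92 / 0.112 = 88.57143
PV of perpetuity: 88.57143 / (1+0.112)^6 = 46.84518
Total PV = 19.93774 + 46.84518 = 66.78292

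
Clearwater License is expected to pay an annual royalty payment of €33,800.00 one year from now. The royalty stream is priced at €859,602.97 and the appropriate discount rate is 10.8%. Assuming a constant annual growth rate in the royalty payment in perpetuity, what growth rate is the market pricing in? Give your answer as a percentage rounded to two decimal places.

6.87%

P = D₁/(r−g) ⇒ g = r − D₁/P = 0.108 − €33,800.00/€859,602.97 = 0.068680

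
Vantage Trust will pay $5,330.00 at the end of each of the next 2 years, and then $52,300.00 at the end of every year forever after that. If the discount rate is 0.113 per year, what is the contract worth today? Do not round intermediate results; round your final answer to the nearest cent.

$382713.93

PV of 2-year annuity: $5,330.00 × [1 − (1+0.113)^−2] / 0.113 = 9091.51747
Perpetuity value at year 2: $52,300.00 / 0.113 = 462831.85841
PV of perpetuity: 462831.85841 / (1+0.113)^2 = 373622.40935
Total PV = 9091.51747 + 373622.40935 = 382713.92682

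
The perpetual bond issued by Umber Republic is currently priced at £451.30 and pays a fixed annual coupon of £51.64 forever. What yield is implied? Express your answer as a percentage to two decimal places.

P = C/r ⇒ r = C/P = £51.64/£451.30 = 0.114425

11.44%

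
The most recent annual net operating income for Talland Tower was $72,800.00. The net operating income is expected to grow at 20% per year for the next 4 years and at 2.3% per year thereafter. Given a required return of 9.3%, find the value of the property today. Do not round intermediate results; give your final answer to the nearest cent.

$1915593.12

D_1 = 87360.00000
D_2 = 104832.00000
D_3 = 125798.40000
D_4 = 150958.08000
Terminal value at year 4: TV = D_4×(1+g_2)/(r−g_2) = 154430.11584/0.07 = 2206144.51200
P_0 = D_1/(1+r)^1 + D_2/(1+r)^2 + D_3/(1+r)^3 + D_4/(1+r)^4 + TV/(1+r)^4
    = 79926.80695 + 87751.29766 + 96341.77236 + 105773.21760 + 1545800.02292 = 1915593.11750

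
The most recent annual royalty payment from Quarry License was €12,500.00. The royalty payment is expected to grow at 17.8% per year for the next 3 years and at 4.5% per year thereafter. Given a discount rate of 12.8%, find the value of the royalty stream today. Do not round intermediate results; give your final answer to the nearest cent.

D_1 = 14725.00000
D_2 = 17346.05000
D_3 = 20433.64690
Terminal value at year 3: TV = D_3×(1+g_2)/(r−g_2) = 21353.16101/0.083 = 257267.00013
P_0 = D_1/(1+r)^1 + D_2/(1+r)^2 + D_3/(1+r)^3 + TV/(1+r)^3
    = 13054.07801 + 13632.71622 + 14237.00329 + 179249.01733 = 220172.81486

€220172.81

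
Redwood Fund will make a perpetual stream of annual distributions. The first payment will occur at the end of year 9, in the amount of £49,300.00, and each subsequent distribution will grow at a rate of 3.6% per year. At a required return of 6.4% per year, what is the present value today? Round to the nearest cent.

Value at end of year 8: C₁ / (r − g) = £49,300.00 / (0.064 − 0.036) = £1,760,714.2857
Discount to today: PV = £1,760,714.2857 / (1 + 0.064)^8 = £1,760,714.2857 / 1.642605 = £1,071,903.93

£1071903.93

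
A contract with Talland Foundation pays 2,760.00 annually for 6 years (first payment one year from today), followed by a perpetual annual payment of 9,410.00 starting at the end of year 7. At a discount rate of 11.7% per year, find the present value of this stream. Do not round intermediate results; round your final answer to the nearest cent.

PV of 6-year annuity: 2,760.00 × [1 − (1+0.117)^−6] / 0.117 = 11444.55727
Perpetuity value at year 6: 9,410.00 / 0.117 = 80427.35043
PV of perpetuity: 80427.35043 / (1+0.117)^6 = 41408.04465
Total PV = 11444.55727 + 41408.04465 = 52852.60193

52852.60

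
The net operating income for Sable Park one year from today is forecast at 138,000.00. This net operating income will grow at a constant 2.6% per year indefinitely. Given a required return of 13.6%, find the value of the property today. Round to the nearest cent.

1254545.45

Growing perpetuity: P = D₁ / (r − g) = 138,000.0000 / (0.136 − 0.026) = 1,254,545.45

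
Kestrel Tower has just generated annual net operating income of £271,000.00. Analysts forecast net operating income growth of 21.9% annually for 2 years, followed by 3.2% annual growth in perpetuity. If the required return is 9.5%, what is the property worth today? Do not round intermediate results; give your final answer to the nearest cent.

D_1 = 330349.00000
D_2 = 402695.43100
Terminal value at year 2: TV = D_2×(1+g_2)/(r−g_2) = 415581.68479/0.063 = 6596534.67924
P_0 = D_1/(1+r)^1 + D_2/(1+r)^2 + TV/(1+r)^2
    = 301688.58447 + 335852.40591 + 5501582.26829 = 6139123.25868

£6139123.26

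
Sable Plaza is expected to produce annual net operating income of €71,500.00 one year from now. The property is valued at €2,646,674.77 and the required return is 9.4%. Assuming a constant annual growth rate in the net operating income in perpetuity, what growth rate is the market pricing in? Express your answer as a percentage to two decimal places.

6.70%

P = D₁/(r−g) ⇒ g = r − D₁/P = 0.094 − €71,500.00/€2,646,674.77 = 0.066985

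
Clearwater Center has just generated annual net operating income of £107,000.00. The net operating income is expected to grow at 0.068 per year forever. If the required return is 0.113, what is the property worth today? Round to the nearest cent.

D₁ = D₀ × (1 + g) = £107,000.00 × 1.068 = £114,276.0000
Growing perpetuity: P = D₁ / (r − g) = £114,276.0000 / (0.113 − 0.068) = £2,539,466.67

£2539466.67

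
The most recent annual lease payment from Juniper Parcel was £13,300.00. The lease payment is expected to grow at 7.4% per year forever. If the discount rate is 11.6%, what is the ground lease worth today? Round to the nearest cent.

£340100.00

D₁ = D₀ × (1 + g) = £13,300.00 × 1.074 = £14,284.2000
Growing perpetuity: P = D₁ / (r − g) = £14,284.2000 / (0.116 − 0.074) = £340,100.00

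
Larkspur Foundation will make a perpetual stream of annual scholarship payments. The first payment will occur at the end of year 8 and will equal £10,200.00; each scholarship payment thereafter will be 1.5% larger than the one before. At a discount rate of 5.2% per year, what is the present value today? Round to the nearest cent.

£193325.11

Value at end of year 7: C₁ / (r − g) = £10,200.00 / (0.052 − 0.015) = £275,675.6757
Discount to today: PV = £275,675.6757 / (1 + 0.052)^7 = £275,675.6757 / 1.425969 = £193,325.11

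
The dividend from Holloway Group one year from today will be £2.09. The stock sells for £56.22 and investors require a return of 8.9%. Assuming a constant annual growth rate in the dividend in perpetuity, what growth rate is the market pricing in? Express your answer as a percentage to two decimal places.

P = D₁/(r−g) ⇒ g = r − D₁/P = 0.089 − £2.09/£56.22 = 0.051825

5.18%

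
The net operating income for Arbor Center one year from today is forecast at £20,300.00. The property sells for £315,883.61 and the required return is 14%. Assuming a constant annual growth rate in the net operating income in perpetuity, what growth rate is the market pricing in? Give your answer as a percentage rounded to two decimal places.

7.57%

P = D₁/(r−g) ⇒ g = r − D₁/P = 0.14 − £20,300.00/£315,883.61 = 0.075736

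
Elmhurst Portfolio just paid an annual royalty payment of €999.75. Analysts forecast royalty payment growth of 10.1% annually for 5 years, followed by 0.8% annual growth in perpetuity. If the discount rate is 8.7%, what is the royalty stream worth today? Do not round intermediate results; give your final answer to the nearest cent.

D_1 = 1100.72475
D_2 = 1211.89795
D_3 = 1334.29964
D_4 = 1469.06391
D_5 = 1617.43936
Terminal value at year 5: TV = D_5×(1+g_2)/(r−g_2) = 1630.37888/0.079 = 20637.70729
P_0 = D_1/(1+r)^1 + D_2/(1+r)^2 + D_3/(1+r)^3 + D_4/(1+r)^4 + D_5/(1+r)^5 + TV/(1+r)^5
    = 1012.62626 + 1025.66837 + 1038.87845 + 1052.25867 + 1065.81122 + 13599.21150 = 18794.45447

€18794.45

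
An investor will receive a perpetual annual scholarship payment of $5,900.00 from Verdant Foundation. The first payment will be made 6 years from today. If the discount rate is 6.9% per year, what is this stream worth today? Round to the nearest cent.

$61251.17

Value at end of year 5: C / r = $5,900.00 / 0.069 = $85,507.2464
Discount to today: PV = $85,507.2464 / (1 + 0.069)^5 = $85,507.2464 / 1.396010 = $61,251.17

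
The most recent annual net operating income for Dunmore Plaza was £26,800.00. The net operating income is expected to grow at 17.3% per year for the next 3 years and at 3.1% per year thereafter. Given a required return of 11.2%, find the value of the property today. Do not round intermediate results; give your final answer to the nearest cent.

D_1 = 31436.40000
D_2 = 36874.89720
D_3 = 43254.25442
Terminal value at year 3: TV = D_3×(1+g_2)/(r−g_2) = 44595.13630/0.081 = 550557.23830
P_0 = D_1/(1+r)^1 + D_2/(1+r)^2 + D_3/(1+r)^3 + TV/(1+r)^3
    = 28270.14388 + 29820.93415 + 31456.79475 + 400394.51093 = 489942.38372

£489942.38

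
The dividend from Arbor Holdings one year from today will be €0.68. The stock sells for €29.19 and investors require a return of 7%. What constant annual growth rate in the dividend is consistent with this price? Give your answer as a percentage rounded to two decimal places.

4.67%

P = D₁/(r−g) ⇒ g = r − D₁/P = 0.07 − €0.68/€29.19 = 0.046704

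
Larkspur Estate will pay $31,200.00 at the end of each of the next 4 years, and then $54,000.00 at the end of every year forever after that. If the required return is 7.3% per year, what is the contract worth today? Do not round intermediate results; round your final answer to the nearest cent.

PV of 4-year annuity: $31,200.00 × [1 − (1+0.073)^−4] / 0.073 = 104969.18851
Perpetuity value at year 4: $54,000.00 / 0.073 = 739726.02740
PV of perpetuity: 739726.02740 / (1+0.073)^4 = 558048.58574
Total PV = 104969.18851 + 558048.58574 = 663017.77425

$663017.77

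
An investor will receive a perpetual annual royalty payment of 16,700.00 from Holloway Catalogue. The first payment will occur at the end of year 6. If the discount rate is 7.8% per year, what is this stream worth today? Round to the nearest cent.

Value at end of year 5: C / r = 16,700.00 / 0.078 = 214,102.5641
Discount to today: PV = 214,102.5641 / (1 + 0.078)^5 = 214,102.5641 / 1.455773 = 147,071.35

147071.35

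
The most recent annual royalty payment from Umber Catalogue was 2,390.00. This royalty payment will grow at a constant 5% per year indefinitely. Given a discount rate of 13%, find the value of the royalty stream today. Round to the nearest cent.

D₁ = D₀ × (1 + g) = 2,390.00 × 1.05 = 2,509.5000
Growing perpetuity: P = D₁ / (r − g) = 2,509.5000 / (0.13 − 0.05) = 31,368.75

31368.75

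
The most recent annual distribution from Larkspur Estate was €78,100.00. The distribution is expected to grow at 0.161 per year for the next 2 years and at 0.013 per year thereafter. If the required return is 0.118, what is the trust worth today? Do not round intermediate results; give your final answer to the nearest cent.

€977880.66

D_1 = 90674.10000
D_2 = 105272.63010
Terminal value at year 2: TV = D_2×(1+g_2)/(r−g_2) = 106641.17429/0.105 = 1015630.23135
P_0 = D_1/(1+r)^1 + D_2/(1+r)^2 + TV/(1+r)^2
    = 81103.84615 + 84223.22485 + 812553.58833 = 977880.65934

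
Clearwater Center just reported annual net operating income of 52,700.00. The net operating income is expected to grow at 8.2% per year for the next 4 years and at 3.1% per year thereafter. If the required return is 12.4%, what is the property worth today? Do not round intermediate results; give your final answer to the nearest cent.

D_1 = 57021.40000
D_2 = 61697.15480
D_3 = 66756.32149
D_4 = 72230.33986
Terminal value at year 4: TV = D_4×(1+g_2)/(r−g_2) = 74469.48039/0.093 = 800747.10099
P_0 = D_1/(1+r)^1 + D_2/(1+r)^2 + D_3/(1+r)^3 + D_4/(1+r)^4 + TV/(1+r)^4
    = 50730.78292 + 48835.14868 + 47010.34775 + 45253.73333 + 501683.86094 = 693513.87362

693513.87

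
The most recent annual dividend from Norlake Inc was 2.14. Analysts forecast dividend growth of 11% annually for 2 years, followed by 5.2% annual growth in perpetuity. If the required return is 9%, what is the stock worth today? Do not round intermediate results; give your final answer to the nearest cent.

D_1 = 2.37540
D_2 = 2.63669
Terminal value at year 2: TV = D_2×(1+g_2)/(r−g_2) = 2.77380/0.038 = 72.99479
P_0 = D_1/(1+r)^1 + D_2/(1+r)^2 + TV/(1+r)^2
    = 2.17927 + 2.21925 + 61.43826 = 65.83677

65.84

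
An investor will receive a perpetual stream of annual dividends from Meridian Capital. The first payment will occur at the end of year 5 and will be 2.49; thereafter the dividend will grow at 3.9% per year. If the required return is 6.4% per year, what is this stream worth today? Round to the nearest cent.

Value at end of year 4: C₁ / (r − g) = 2.49 / (0.064 − 0.039) = 99.6000
Discount to today: PV = 99.6000 / (1 + 0.064)^4 = 99.6000 / 1.281641 = 77.71

77.71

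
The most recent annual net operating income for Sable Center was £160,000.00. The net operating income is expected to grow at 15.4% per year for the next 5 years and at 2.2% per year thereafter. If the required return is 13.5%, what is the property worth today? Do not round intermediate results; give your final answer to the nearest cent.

£2413408.75

D_1 = 184640.00000
D_2 = 213074.56000
D_3 = 245888.04224
D_4 = 283754.80074
D_5 = 327453.04006
Terminal value at year 5: TV = D_5×(1+g_2)/(r−g_2) = 334657.00694/0.113 = 2961566.43311
P_0 = D_1/(1+r)^1 + D_2/(1+r)^2 + D_3/(1+r)^3 + D_4/(1+r)^4 + D_5/(1+r)^5 + TV/(1+r)^5
    = 162678.41410 + 165401.66508 + 168170.50353 + 170985.69257 + 173848.00813 + 1572324.46293 = 2413408.74635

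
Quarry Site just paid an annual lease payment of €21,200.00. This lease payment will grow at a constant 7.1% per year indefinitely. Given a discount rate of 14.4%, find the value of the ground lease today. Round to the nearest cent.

D₁ = D₀ × (1 + g) = €21,200.00 × 1.071 = €22,705.2000
Growing perpetuity: P = D₁ / (r − g) = €22,705.2000 / (0.144 − 0.071) = €311,030.14

€311030.14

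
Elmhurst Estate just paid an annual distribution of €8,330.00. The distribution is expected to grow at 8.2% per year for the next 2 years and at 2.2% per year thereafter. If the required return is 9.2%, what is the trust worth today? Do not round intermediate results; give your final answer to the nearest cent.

D_1 = 9013.06000
D_2 = 9752.13092
Terminal value at year 2: TV = D_2×(1+g_2)/(r−g_2) = 9966.67780/0.07 = 142381.11143
P_0 = D_1/(1+r)^1 + D_2/(1+r)^2 + TV/(1+r)^2
    = 8253.71795 + 8178.13445 + 119400.76298 = 135832.61538

€135832.62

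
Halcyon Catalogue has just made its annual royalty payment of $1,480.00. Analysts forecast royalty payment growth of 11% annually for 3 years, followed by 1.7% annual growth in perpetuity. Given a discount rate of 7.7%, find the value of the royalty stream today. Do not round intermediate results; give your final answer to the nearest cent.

$32181.02

D_1 = 1642.80000
D_2 = 1823.50800
D_3 = 2024.09388
Terminal value at year 3: TV = D_3×(1+g_2)/(r−g_2) = 2058.50348/0.06 = 34308.39127
P_0 = D_1/(1+r)^1 + D_2/(1+r)^2 + D_3/(1+r)^3 + TV/(1+r)^3
    = 1525.34819 + 1572.08588 + 1620.25564 + 27463.33310 = 32181.02280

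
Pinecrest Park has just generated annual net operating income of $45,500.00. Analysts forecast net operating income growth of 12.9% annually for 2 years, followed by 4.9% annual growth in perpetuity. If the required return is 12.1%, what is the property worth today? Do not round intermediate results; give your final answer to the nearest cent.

D_1 = 51369.50000
D_2 = 57996.16550
Terminal value at year 2: TV = D_2×(1+g_2)/(r−g_2) = 60837.97761/0.072 = 844971.91124
P_0 = D_1/(1+r)^1 + D_2/(1+r)^2 + TV/(1+r)^2
    = 45824.71008 + 46151.73745 + 672405.17478 = 764381.62231

$764381.62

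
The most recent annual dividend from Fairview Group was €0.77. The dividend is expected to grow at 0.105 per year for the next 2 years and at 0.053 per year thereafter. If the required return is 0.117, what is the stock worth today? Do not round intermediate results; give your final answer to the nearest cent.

€13.91

D_1 = 0.85085
D_2 = 0.94019
Terminal value at year 2: TV = D_2×(1+g_2)/(r−g_2) = 0.99002/0.064 = 15.46905
P_0 = D_1/(1+r)^1 + D_2/(1+r)^2 + TV/(1+r)^2
    = 0.76173 + 0.75354 + 12.39816 = 13.91344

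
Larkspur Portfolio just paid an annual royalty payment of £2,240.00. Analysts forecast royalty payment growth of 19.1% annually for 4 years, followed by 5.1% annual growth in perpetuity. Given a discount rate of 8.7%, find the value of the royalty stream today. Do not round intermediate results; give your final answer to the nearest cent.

£105567.27

D_1 = 2667.84000
D_2 = 3177.39744
D_3 = 3784.28035
D_4 = 4507.07790
Terminal value at year 4: TV = D_4×(1+g_2)/(r−g_2) = 4736.93887/0.036 = 131581.63530
P_0 = D_1/(1+r)^1 + D_2/(1+r)^2 + D_3/(1+r)^3 + D_4/(1+r)^4 + TV/(1+r)^4
    = 2454.31463 + 2689.13406 + 2946.42011 + 3228.32231 + 94249.07644 = 105567.26755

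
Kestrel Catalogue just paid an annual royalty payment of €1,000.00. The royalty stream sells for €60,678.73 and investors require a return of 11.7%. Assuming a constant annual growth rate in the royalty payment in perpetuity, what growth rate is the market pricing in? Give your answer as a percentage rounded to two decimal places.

9.89%

P = D₀(1+g)/(r−g) ⇒ P(r−g) = D₀(1+g) ⇒ g(P+D₀) = P·r − D₀
g = (P·r − D₀)/(P + D₀) = (€60,678.73×0.117 − €1,000.00) / (€60,678.73 + €1,000.00) = 0.098890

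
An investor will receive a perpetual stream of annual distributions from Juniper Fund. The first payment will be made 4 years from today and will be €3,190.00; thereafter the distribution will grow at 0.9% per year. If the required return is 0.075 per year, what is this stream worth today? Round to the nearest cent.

€38906.43

Value at end of year 3: C₁ / (r − g) = €3,190.00 / (0.075 − 0.009) = €48,333.3333
Discount to today: PV = €48,333.3333 / (1 + 0.075)^3 = €48,333.3333 / 1.242297 = €38,906.43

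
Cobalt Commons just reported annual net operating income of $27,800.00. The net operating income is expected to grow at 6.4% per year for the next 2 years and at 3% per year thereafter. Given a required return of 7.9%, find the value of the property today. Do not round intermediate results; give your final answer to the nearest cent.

D_1 = 29579.20000
D_2 = 31472.26880
Terminal value at year 2: TV = D_2×(1+g_2)/(r−g_2) = 32416.43686/0.049 = 661559.93600
P_0 = D_1/(1+r)^1 + D_2/(1+r)^2 + TV/(1+r)^2
    = 27413.53105 + 27032.43469 + 568232.81090 = 622678.77665

$622678.78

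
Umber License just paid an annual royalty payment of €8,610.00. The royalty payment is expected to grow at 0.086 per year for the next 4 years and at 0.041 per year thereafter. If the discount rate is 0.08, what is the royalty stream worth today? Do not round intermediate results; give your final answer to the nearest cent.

D_1 = 9350.46000
D_2 = 10154.59956
D_3 = 11027.89512
D_4 = 11976.29410
Terminal value at year 4: TV = D_4×(1+g_2)/(r−g_2) = 12467.32216/0.039 = 319674.92720
P_0 = D_1/(1+r)^1 + D_2/(1+r)^2 + D_3/(1+r)^3 + D_4/(1+r)^4 + TV/(1+r)^4
    = 8657.83333 + 8705.93241 + 8754.29870 + 8802.93369 + 234970.61468 = 269891.61281

€269891.61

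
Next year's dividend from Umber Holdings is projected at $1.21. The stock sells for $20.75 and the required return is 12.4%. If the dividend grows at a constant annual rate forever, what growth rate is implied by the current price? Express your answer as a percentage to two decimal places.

6.57%

P = D₁/(r−g) ⇒ g = r − D₁/P = 0.124 − $1.21/$20.75 = 0.065687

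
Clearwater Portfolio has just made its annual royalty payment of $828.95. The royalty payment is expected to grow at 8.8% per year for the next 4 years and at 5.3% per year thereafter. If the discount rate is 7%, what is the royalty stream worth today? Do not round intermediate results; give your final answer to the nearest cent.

$58346.99

D_1 = 901.89760
D_2 = 981.26459
D_3 = 1067.61587
D_4 = 1161.56607
Terminal value at year 4: TV = D_4×(1+g_2)/(r−g_2) = 1223.12907/0.017 = 71948.76889
P_0 = D_1/(1+r)^1 + D_2/(1+r)^2 + D_3/(1+r)^3 + D_4/(1+r)^4 + TV/(1+r)^4
    = 842.89495 + 857.07449 + 871.49257 + 886.15319 + 54889.37130 = 58346.98651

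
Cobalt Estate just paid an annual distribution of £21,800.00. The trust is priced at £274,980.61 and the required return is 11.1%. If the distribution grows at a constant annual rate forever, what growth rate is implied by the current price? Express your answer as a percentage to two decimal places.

P = D₀(1+g)/(r−g) ⇒ P(r−g) = D₀(1+g) ⇒ g(P+D₀) = P·r − D₀
g = (P·r − D₀)/(P + D₀) = (£274,980.61×0.111 − £21,800.00) / (£274,980.61 + £21,800.00) = 0.029392

2.94%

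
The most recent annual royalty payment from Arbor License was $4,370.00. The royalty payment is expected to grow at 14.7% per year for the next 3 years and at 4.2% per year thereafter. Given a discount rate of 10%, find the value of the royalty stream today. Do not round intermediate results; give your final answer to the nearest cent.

$103271.45

D_1 = 5012.39000
D_2 = 5749.21133
D_3 = 6594.34540
Terminal value at year 3: TV = D_3×(1+g_2)/(r−g_2) = 6871.30790/0.058 = 118470.82590
P_0 = D_1/(1+r)^1 + D_2/(1+r)^2 + D_3/(1+r)^3 + TV/(1+r)^3
    = 4556.71818 + 4751.41432 + 4954.42930 + 89008.88497 = 103271.44677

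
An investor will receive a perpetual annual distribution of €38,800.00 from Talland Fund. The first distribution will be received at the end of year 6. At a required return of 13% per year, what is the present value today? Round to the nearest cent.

€161992.97

Value at end of year 5: C / r = €38,800.00 / 0.13 = €298,461.5385
Discount to today: PV = €298,461.5385 / (1 + 0.13)^5 = €298,461.5385 / 1.842435 = €161,992.97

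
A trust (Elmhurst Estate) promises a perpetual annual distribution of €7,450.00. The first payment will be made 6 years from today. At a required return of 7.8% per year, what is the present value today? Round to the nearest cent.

Value at end of year 5: C / r = €7,450.00 / 0.078 = €95,512.8205
Discount to today: PV = €95,512.8205 / (1 + 0.078)^5 = €95,512.8205 / 1.455773 = €65,609.67

€65609.67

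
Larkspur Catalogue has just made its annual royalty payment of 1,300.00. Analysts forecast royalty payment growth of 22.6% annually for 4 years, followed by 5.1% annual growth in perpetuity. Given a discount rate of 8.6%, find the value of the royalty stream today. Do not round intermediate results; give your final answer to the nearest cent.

D_1 = 1593.80000
D_2 = 1953.99880
D_3 = 2395.60253
D_4 = 2937.00870
Terminal value at year 4: TV = D_4×(1+g_2)/(r−g_2) = 3086.79614/0.035 = 88194.17554
P_0 = D_1/(1+r)^1 + D_2/(1+r)^2 + D_3/(1+r)^3 + D_4/(1+r)^4 + TV/(1+r)^4
    = 1467.58748 + 1656.77923 + 1870.36035 + 2111.47494 + 63404.57615 = 70510.77815

70510.78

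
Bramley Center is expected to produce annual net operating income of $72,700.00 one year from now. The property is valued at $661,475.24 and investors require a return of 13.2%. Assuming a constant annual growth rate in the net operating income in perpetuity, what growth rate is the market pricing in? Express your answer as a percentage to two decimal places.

P = D₁/(r−g) ⇒ g = r − D₁/P = 0.132 − $72,700.00/$661,475.24 = 0.022094

2.21%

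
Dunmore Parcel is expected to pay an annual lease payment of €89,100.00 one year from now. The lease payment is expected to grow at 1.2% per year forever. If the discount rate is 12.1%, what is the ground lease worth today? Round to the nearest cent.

€817431.19

Growing perpetuity: P = D₁ / (r − g) = €89,100.0000 / (0.121 − 0.012) = €817,431.19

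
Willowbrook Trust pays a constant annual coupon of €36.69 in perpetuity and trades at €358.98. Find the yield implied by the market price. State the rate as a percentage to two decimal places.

P = C/r ⇒ r = C/P = €36.69/€358.98 = 0.102206

10.22%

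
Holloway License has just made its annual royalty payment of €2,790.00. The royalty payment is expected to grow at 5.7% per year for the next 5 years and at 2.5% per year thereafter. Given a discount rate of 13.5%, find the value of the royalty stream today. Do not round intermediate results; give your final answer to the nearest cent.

D_1 = 2949.03000
D_2 = 3117.12471
D_3 = 3294.80082
D_4 = 3482.60447
D_5 = 3681.11292
Terminal value at year 5: TV = D_5×(1+g_2)/(r−g_2) = 3773.14074/0.11 = 34301.27948
P_0 = D_1/(1+r)^1 + D_2/(1+r)^2 + D_3/(1+r)^3 + D_4/(1+r)^4 + D_5/(1+r)^5 + TV/(1+r)^5
    = 2598.26432 + 2419.70518 + 2253.41707 + 2098.55669 + 1954.33870 + 18210.88335 = 29535.16531

€29535.17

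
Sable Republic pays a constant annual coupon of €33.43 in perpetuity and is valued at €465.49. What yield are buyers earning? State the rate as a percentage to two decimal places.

P = C/r ⇒ r = C/P = €33.43/€465.49 = 0.071817

7.18%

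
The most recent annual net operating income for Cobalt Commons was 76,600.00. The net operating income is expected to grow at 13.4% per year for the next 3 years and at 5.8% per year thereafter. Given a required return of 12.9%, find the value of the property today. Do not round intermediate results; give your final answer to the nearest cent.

1388521.98

D_1 = 86864.40000
D_2 = 98504.22960
D_3 = 111703.79637
Terminal value at year 3: TV = D_3×(1+g_2)/(r−g_2) = 118182.61656/0.071 = 1664543.89515
P_0 = D_1/(1+r)^1 + D_2/(1+r)^2 + D_3/(1+r)^3 + TV/(1+r)^3
    = 76939.23826 + 77279.97891 + 77622.22860 + 1156680.53318 = 1388521.97895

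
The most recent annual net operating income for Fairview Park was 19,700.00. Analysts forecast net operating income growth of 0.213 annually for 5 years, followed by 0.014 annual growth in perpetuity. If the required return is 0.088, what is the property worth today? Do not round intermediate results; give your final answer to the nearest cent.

D_1 = 23896.10000
D_2 = 28985.96930
D_3 = 35159.98076
D_4 = 42649.05666
D_5 = 51733.30573
Terminal value at year 5: TV = D_5×(1+g_2)/(r−g_2) = 52457.57201/0.074 = 708886.10828
P_0 = D_1/(1+r)^1 + D_2/(1+r)^2 + D_3/(1+r)^3 + D_4/(1+r)^4 + D_5/(1+r)^5 + TV/(1+r)^5
    = 21963.32721 + 24486.68741 + 27299.95572 + 30436.43961 + 33933.27320 + 464977.55441 = 603097.23755

603097.24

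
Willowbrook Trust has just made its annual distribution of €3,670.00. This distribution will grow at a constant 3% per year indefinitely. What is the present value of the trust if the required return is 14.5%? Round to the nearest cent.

€32870.43

D₁ = D₀ × (1 + g) = €3,670.00 × 1.03 = €3,780.1000
Growing perpetuity: P = D₁ / (r − g) = €3,780.1000 / (0.145 − 0.03) = €32,870.43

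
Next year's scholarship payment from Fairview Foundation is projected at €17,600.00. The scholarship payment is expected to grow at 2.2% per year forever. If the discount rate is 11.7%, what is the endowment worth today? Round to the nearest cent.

Growing perpetuity: P = D₁ / (r − g) = €17,600.0000 / (0.117 − 0.022) = €185,263.16

€185263.16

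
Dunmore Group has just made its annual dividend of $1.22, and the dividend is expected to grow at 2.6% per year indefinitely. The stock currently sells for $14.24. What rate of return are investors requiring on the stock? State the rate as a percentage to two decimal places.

11.39%

D₁ = $1.22 × 1.026 = $1.2517
P = D₁/(r − g) ⇒ r = D₁/P + g = $1.2517/$14.24 + 0.026 = 0.087902 + 0.026 = 0.113902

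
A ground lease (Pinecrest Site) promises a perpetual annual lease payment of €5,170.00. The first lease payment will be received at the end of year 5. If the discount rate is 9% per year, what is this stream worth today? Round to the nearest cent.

€40695.09

Value at end of year 4: C / r = €5,170.00 / 0.09 = €57,444.4444
Discount to today: PV = €57,444.4444 / (1 + 0.09)^4 = €57,444.4444 / 1.411582 = €40,695.09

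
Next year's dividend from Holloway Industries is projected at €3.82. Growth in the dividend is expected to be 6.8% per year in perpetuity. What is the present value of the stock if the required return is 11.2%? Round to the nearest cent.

Growing perpetuity: P = D₁ / (r − g) = €3.8200 / (0.112 − 0.068) = €86.82

€86.82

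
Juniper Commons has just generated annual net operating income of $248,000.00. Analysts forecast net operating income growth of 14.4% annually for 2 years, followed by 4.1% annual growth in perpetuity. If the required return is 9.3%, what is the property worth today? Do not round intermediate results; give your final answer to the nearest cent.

$5970151.88

D_1 = 283712.00000
D_2 = 324566.52800
Terminal value at year 2: TV = D_2×(1+g_2)/(r−g_2) = 337873.75565/0.052 = 6497572.22400
P_0 = D_1/(1+r)^1 + D_2/(1+r)^2 + TV/(1+r)^2
    = 259571.82068 + 271683.58907 + 5438896.46582 = 5970151.87557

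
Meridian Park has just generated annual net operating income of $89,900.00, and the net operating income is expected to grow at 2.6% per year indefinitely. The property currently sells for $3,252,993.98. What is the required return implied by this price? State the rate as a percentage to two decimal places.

D₁ = $89,900.00 × 1.026 = $92,237.4000
P = D₁/(r − g) ⇒ r = D₁/P + g = $92,237.4000/$3,252,993.98 + 0.026 = 0.028355 + 0.026 = 0.054355

5.44%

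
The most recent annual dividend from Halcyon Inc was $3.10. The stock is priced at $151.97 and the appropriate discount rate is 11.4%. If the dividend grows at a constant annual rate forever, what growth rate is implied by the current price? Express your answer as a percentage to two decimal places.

P = D₀(1+g)/(r−g) ⇒ P(r−g) = D₀(1+g) ⇒ g(P+D₀) = P·r − D₀
g = (P·r − D₀)/(P + D₀) = ($151.97×0.114 − $3.10) / ($151.97 + $3.10) = 0.091730

9.17%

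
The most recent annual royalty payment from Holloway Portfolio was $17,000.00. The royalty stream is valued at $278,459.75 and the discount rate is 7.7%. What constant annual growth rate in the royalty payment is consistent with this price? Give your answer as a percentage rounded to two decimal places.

1.50%

P = D₀(1+g)/(r−g) ⇒ P(r−g) = D₀(1+g) ⇒ g(P+D₀) = P·r − D₀
g = (P·r − D₀)/(P + D₀) = ($278,459.75×0.077 − $17,000.00) / ($278,459.75 + $17,000.00) = 0.015032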